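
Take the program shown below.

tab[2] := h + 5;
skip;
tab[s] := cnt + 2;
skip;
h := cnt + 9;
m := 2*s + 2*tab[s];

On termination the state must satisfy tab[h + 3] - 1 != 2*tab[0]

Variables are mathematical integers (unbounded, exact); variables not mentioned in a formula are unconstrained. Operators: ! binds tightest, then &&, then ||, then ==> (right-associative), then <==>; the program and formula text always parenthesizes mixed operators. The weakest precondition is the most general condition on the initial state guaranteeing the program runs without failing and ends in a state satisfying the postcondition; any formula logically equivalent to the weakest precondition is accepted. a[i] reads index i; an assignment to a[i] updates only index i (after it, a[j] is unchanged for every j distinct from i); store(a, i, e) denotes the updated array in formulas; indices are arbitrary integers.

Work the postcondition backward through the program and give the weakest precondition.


Working backward. After the program, the postcondition tab[h + 3] - 1 != 2*tab[0] must hold; in canonical form it is tab[h + 3] != 2*tab[0] + 1.
Before m := 2*s + 2*tab[s]: tab[h + 3] != 2*tab[0] + 1
Before h := cnt + 9: tab[cnt + 12] != 2*tab[0] + 1
Before skip: tab[cnt + 12] != 2*tab[0] + 1
Before tab[s] := cnt + 2: store(tab, s, cnt + 2)[cnt + 12] != 2*store(tab, s, cnt + 2)[0] + 1
Before skip: store(tab, s, cnt + 2)[cnt + 12] != 2*store(tab, s, cnt + 2)[0] + 1
Before tab[2] := h + 5: store(store(tab, 2, h + 5), s, cnt + 2)[cnt + 12] != 2*store(store(tab, 2, h + 5), s, cnt + 2)[0] + 1
Answer: WP = store(store(tab, 2, h + 5), s, cnt + 2)[cnt + 12] != 2*store(store(tab, 2, h + 5), s, cnt + 2)[0] + 1


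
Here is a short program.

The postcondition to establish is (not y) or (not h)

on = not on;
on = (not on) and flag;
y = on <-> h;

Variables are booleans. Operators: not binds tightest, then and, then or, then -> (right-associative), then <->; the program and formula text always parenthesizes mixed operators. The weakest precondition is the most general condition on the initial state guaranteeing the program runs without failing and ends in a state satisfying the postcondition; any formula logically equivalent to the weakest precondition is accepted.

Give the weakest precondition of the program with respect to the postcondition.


Working backward. After the program, (not y) or (not h) must hold.
Before y := on <-> h: (not (on <-> h)) or (not h)
Before on := (not on) and flag: (not (((not on) and flag) <-> h)) or (not h)
Before on := not on: (not ((on and flag) <-> h)) or (not h)
Answer: WP = (not ((on and flag) <-> h)) or (not h)


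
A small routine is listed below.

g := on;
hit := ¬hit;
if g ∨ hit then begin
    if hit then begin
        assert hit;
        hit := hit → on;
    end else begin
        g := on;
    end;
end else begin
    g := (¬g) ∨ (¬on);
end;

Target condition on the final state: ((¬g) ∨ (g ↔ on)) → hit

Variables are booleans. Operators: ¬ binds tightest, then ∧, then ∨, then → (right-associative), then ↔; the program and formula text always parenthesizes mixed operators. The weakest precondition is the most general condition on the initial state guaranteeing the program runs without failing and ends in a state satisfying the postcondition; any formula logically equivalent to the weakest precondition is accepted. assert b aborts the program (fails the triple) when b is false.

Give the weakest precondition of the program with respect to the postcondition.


Working backward. After the program, ((¬g) ∨ (g ↔ on)) → hit must hold.
Then branch requires (hit → (hit ∧ (((¬g) ∨ (g ↔ on)) → (hit → on)))) ∧ ((¬hit) → hit); else branch requires ((¬((¬g) ∨ (¬on))) ∨ (((¬g) ∨ (¬on)) ↔ on)) → hit.
Before the if: ((g ∨ hit) → ((hit → (hit ∧ (((¬g) ∨ (g ↔ on)) → (hit → on)))) ∧ ((¬hit) → hit))) ∧ ((¬(g ∨ hit)) → (((¬((¬g) ∨ (¬on))) ∨ (((¬g) ∨ (¬on)) ↔ on)) → hit))
Before hit := ¬hit: ((g ∨ (¬hit)) → (((¬hit) → ((¬hit) ∧ (((¬g) ∨ (g ↔ on)) → ((¬hit) → on)))) ∧ (hit → (¬hit)))) ∧ ((¬(g ∨ (¬hit))) → (((¬((¬g) ∨ (¬on))) ∨ (((¬g) ∨ (¬on)) ↔ on)) → (¬hit)))
Before g := on: ((on ∨ (¬hit)) → (((¬hit) → ((¬hit) ∧ ((¬hit) → on))) ∧ (hit → (¬hit)))) ∧ ((¬(on ∨ (¬hit))) → ((on ∨ ((¬on) ↔ on)) → (¬hit)))
Answer: WP = ((on ∨ (¬hit)) → (((¬hit) → ((¬hit) ∧ ((¬hit) → on))) ∧ (hit → (¬hit)))) ∧ ((¬(on ∨ (¬hit))) → ((on ∨ ((¬on) ↔ on)) → (¬hit)))


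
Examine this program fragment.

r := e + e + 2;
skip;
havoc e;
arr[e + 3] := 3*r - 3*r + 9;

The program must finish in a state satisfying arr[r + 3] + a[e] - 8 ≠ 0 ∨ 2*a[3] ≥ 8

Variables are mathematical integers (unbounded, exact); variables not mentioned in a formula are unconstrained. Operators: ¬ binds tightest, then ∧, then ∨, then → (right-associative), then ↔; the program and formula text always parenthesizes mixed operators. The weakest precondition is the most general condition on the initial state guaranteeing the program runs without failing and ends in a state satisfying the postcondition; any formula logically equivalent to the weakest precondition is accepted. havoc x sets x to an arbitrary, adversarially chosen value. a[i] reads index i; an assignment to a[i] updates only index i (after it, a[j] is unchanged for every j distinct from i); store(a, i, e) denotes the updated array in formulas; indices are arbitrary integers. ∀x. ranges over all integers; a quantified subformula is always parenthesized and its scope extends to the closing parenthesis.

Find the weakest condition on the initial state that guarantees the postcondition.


Working backward. After the program, the postcondition arr[r + 3] + a[e] - 8 ≠ 0 ∨ 2*a[3] ≥ 8 must hold; in canonical form it is a[e] + arr[r + 3] ≠ 8 ∨ 2*a[3] ≥ 8.
Before arr[e + 3] := 3*r - 3*r + 9: a[e] + store(arr, e + 3, 9)[r + 3] ≠ 8 ∨ 2*a[3] ≥ 8
Before havoc e: ∀e_1. (a[e_1] + store(arr, e_1 + 3, 9)[r + 3] ≠ 8 ∨ 2*a[3] ≥ 8)
Before skip: ∀e_1. (a[e_1] + store(arr, e_1 + 3, 9)[r + 3] ≠ 8 ∨ 2*a[3] ≥ 8)
Before r := e + e + 2: ∀e_1. (a[e_1] + store(arr, e_1 + 3, 9)[2*e + 5] ≠ 8 ∨ 2*a[3] ≥ 8)
Answer: WP = ∀e_1. (a[e_1] + store(arr, e_1 + 3, 9)[2*e + 5] ≠ 8 ∨ 2*a[3] ≥ 8)


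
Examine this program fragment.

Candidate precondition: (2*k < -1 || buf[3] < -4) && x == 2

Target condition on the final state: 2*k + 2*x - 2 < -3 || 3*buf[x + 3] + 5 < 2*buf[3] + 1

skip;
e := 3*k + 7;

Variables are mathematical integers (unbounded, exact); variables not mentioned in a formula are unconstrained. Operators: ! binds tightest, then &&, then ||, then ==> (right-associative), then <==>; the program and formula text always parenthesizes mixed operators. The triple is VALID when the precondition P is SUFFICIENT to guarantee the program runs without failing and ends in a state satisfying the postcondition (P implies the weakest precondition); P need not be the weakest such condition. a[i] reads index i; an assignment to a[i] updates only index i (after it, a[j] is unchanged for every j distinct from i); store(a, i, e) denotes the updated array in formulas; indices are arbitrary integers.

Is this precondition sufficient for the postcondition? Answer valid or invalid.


Working backward. After the program, the postcondition 2*k + 2*x - 2 < -3 || 3*buf[x + 3] + 5 < 2*buf[3] + 1 must hold; in canonical form it is 2*k + 2*x < -1 || 3*buf[x + 3] < 2*buf[3] - 4.
Before e := 3*k + 7: 2*k + 2*x < -1 || 3*buf[x + 3] < 2*buf[3] - 4
Before skip: 2*k + 2*x < -1 || 3*buf[x + 3] < 2*buf[3] - 4
The weakest precondition is 2*k + 2*x < -1 || 3*buf[x + 3] < 2*buf[3] - 4.
Check whether (2*k < -1 || buf[3] < -4) && x == 2 implies it.
Countermodel: at the initial state buf = {[3] = -5, [5] = 0, elsewhere -5}, k = 0, x = 2, the precondition holds but the weakest precondition fails.
Answer: invalid


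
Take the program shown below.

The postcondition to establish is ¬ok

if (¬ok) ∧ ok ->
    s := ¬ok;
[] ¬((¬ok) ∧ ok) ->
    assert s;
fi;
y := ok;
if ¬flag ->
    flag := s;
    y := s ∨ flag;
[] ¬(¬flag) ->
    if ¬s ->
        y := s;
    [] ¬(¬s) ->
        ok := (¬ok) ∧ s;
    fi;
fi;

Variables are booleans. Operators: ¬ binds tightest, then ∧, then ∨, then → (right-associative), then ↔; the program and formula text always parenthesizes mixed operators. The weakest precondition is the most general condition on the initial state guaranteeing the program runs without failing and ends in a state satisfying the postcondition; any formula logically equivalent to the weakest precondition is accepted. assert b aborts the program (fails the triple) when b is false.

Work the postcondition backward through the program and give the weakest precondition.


Working backward. After the program, ¬ok must hold.
Then branch requires ¬ok; else branch requires ((¬s) → (¬ok)) ∧ (s → (¬((¬ok) ∧ s))).
Before the if: ((¬flag) → (¬ok)) ∧ (flag → (((¬s) → (¬ok)) ∧ (s → (¬((¬ok) ∧ s)))))
Before y := ok: ((¬flag) → (¬ok)) ∧ (flag → (((¬s) → (¬ok)) ∧ (s → (¬((¬ok) ∧ s)))))
Then branch requires ((¬flag) → (¬ok)) ∧ (flag → ((ok → (¬ok)) ∧ ((¬ok) → ok))); else branch requires s ∧ ((¬flag) → (¬ok)) ∧ (flag → (((¬s) → (¬ok)) ∧ (s → (¬((¬ok) ∧ s))))).
Before the if: s ∧ ((¬flag) → (¬ok)) ∧ (flag → (((¬s) → (¬ok)) ∧ (s → (¬((¬ok) ∧ s)))))
Answer: WP = s ∧ ((¬flag) → (¬ok)) ∧ (flag → (((¬s) → (¬ok)) ∧ (s → (¬((¬ok) ∧ s)))))


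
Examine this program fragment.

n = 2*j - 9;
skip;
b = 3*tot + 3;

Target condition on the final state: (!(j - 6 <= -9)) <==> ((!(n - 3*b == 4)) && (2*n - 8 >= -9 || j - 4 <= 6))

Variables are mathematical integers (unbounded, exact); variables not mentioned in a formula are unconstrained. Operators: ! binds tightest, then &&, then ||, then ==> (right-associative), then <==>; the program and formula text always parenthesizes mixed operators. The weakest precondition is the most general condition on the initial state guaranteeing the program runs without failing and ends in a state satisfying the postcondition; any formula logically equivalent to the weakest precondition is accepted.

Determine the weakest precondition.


Working backward. After the program, the postcondition (!(j - 6 <= -9)) <==> ((!(n - 3*b == 4)) && (2*n - 8 >= -9 || j - 4 <= 6)) must hold; in canonical form it is (!(j <= -3)) <==> ((!(n == 3*b + 4)) && (2*n >= -1 || j <= 10)).
Before b := 3*tot + 3: (!(j <= -3)) <==> ((!(n == 9*tot + 13)) && (2*n >= -1 || j <= 10))
Before skip: (!(j <= -3)) <==> ((!(n == 9*tot + 13)) && (2*n >= -1 || j <= 10))
Before n := 2*j - 9: (!(j <= -3)) <==> ((!(2*j == 9*tot + 22)) && (4*j >= 17 || j <= 10))
Answer: WP = (!(j <= -3)) <==> ((!(2*j == 9*tot + 22)) && (4*j >= 17 || j <= 10))


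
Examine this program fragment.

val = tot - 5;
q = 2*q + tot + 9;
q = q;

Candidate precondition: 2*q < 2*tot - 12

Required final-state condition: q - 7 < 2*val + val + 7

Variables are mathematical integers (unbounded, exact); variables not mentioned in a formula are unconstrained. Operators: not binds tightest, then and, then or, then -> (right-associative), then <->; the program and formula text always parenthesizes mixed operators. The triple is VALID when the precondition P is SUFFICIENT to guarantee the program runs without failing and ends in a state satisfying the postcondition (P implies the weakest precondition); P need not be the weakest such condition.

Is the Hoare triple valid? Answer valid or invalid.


Working backward. After the program, the postcondition q - 7 < 2*val + val + 7 must hold; in canonical form it is q < 3*val + 14.
Before q := q: q < 3*val + 14
Before q := 2*q + tot + 9: 2*q + tot < 3*val + 5
Before val := tot - 5: 2*q < 2*tot - 10
The weakest precondition is 2*q < 2*tot - 10.
Check whether 2*q < 2*tot - 12 implies it.
Every state satisfying the precondition satisfies the weakest precondition: the implication holds.
Answer: valid


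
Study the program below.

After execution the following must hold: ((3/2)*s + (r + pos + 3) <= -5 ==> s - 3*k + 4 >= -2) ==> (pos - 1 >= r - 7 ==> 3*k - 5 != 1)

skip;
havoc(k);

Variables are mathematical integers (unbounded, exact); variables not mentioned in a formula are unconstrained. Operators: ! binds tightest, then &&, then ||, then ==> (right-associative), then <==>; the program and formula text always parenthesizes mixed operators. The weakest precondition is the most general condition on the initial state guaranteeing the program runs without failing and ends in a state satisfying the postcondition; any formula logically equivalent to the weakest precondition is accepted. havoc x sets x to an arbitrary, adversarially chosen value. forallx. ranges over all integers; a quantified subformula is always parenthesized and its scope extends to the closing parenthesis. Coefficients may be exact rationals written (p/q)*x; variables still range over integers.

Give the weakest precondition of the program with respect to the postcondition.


Working backward. After the program, the postcondition ((3/2)*s + (r + pos + 3) <= -5 ==> s - 3*k + 4 >= -2) ==> (pos - 1 >= r - 7 ==> 3*k - 5 != 1) must hold; in canonical form it is (pos + r + (3/2)*s <= -8 ==> s >= 3*k - 6) ==> (pos >= r - 6 ==> 3*k != 6).
Before havoc k: forall k_1. ((pos + r + (3/2)*s <= -8 ==> s >= 3*k_1 - 6) ==> (pos >= r - 6 ==> 3*k_1 != 6))
Before skip: forall k_1. ((pos + r + (3/2)*s <= -8 ==> s >= 3*k_1 - 6) ==> (pos >= r - 6 ==> 3*k_1 != 6))
Answer: WP = forall k_1. ((pos + r + (3/2)*s <= -8 ==> s >= 3*k_1 - 6) ==> (pos >= r - 6 ==> 3*k_1 != 6))


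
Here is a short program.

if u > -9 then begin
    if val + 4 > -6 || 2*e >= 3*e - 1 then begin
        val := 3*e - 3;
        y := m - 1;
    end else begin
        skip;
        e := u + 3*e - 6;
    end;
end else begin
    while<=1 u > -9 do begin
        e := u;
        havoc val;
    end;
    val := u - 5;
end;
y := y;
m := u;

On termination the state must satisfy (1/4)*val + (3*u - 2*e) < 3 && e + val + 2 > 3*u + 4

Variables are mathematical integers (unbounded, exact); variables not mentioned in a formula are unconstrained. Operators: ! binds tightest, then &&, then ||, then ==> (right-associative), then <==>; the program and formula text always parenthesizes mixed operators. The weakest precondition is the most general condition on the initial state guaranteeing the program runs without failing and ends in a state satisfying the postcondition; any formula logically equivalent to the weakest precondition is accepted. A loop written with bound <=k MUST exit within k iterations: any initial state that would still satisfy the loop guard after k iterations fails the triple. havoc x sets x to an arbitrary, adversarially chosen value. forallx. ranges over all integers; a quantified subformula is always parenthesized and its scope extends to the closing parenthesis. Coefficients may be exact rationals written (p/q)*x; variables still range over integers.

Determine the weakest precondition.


Working backward. After the program, the postcondition (1/4)*val + (3*u - 2*e) < 3 && e + val + 2 > 3*u + 4 must hold; in canonical form it is 3*u + (1/4)*val < 2*e + 3 && e + val > 3*u + 2.
Before m := u: 3*u + (1/4)*val < 2*e + 3 && e + val > 3*u + 2
Before y := y: 3*u + (1/4)*val < 2*e + 3 && e + val > 3*u + 2
Then branch requires ((val > -10 || e <= 1) ==> (3*u < (5/4)*e + 15/4 && 4*e > 3*u + 5)) && ((!(val > -10 || e <= 1)) ==> (u + (1/4)*val < 6*e - 9 && 3*e + val > 2*u + 8)); else branch requires (u > -9 ==> ((!(u > -9)) && (5/4)*u < 17/4 && u < -7)) && ((!(u > -9)) ==> ((13/4)*u < 2*e + 17/4 && e > 2*u + 7)).
Before the if: (u > -9 ==> (((val > -10 || e <= 1) ==> (3*u < (5/4)*e + 15/4 && 4*e > 3*u + 5)) && ((!(val > -10 || e <= 1)) ==> (u + (1/4)*val < 6*e - 9 && 3*e + val > 2*u + 8)))) && ((!(u > -9)) ==> ((u > -9 ==> ((!(u > -9)) && (5/4)*u < 17/4 && u < -7)) && ((!(u > -9)) ==> ((13/4)*u < 2*e + 17/4 && e > 2*u + 7))))
Answer: WP = (u > -9 ==> (((val > -10 || e <= 1) ==> (3*u < (5/4)*e + 15/4 && 4*e > 3*u + 5)) && ((!(val > -10 || e <= 1)) ==> (u + (1/4)*val < 6*e - 9 && 3*e + val > 2*u + 8)))) && ((!(u > -9)) ==> ((u > -9 ==> ((!(u > -9)) && (5/4)*u < 17/4 && u < -7)) && ((!(u > -9)) ==> ((13/4)*u < 2*e + 17/4 && e > 2*u + 7))))


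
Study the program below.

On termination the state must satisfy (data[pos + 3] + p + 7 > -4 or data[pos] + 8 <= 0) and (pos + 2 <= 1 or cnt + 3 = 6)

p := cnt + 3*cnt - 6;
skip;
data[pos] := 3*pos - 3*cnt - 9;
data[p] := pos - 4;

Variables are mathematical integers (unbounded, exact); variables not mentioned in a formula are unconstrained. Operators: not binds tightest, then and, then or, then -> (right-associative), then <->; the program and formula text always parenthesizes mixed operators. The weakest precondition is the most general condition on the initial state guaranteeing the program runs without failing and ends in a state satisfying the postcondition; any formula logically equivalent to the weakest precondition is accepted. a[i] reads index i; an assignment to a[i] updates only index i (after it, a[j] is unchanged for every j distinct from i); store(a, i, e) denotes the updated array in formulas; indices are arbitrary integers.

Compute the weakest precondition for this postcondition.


Working backward. After the program, the postcondition (data[pos + 3] + p + 7 > -4 or data[pos] + 8 <= 0) and (pos + 2 <= 1 or cnt + 3 = 6) must hold; in canonical form it is (data[pos + 3] + p > -11 or data[pos] <= -8) and (pos <= -1 or cnt = 3).
Before data[p] := pos - 4: (store(data, p, pos - 4)[pos + 3] + p > -11 or store(data, p, pos - 4)[pos] <= -8) and (pos <= -1 or cnt = 3)
Before data[pos] := 3*pos - 3*cnt - 9: (store(store(data, pos, -3*cnt + 3*pos - 9), p, pos - 4)[pos + 3] + p > -11 or store(store(data, pos, -3*cnt + 3*pos - 9), p, pos - 4)[pos] <= -8) and (pos <= -1 or cnt = 3)
Before skip: (store(store(data, pos, -3*cnt + 3*pos - 9), p, pos - 4)[pos + 3] + p > -11 or store(store(data, pos, -3*cnt + 3*pos - 9), p, pos - 4)[pos] <= -8) and (pos <= -1 or cnt = 3)
Before p := cnt + 3*cnt - 6: (store(store(data, pos, -3*cnt + 3*pos - 9), 4*cnt - 6, pos - 4)[pos + 3] + 4*cnt > -5 or store(store(data, pos, -3*cnt + 3*pos - 9), 4*cnt - 6, pos - 4)[pos] <= -8) and (pos <= -1 or cnt = 3)
Answer: WP = (store(store(data, pos, -3*cnt + 3*pos - 9), 4*cnt - 6, pos - 4)[pos + 3] + 4*cnt > -5 or store(store(data, pos, -3*cnt + 3*pos - 9), 4*cnt - 6, pos - 4)[pos] <= -8) and (pos <= -1 or cnt = 3)


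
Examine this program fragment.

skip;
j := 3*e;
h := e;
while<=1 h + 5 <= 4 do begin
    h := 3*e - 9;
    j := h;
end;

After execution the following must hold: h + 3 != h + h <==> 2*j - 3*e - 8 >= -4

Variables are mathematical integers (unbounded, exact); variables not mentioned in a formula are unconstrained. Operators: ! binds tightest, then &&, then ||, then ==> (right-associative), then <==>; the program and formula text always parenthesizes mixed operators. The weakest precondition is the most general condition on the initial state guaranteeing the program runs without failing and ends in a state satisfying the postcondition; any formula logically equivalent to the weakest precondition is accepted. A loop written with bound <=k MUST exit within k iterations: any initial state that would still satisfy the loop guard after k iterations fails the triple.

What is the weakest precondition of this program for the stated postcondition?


Working backward. After the program, the postcondition h + 3 != h + h <==> 2*j - 3*e - 8 >= -4 must hold; in canonical form it is h != 3 <==> 2*j >= 3*e + 4.
Before the loop (bound <=1), unroll the exhaustion recursion (WP_0 = exit-now case; WP_j = one more guarded iteration, up to j = 1):
  WP_0: (!(h <= -1)) && (h != 3 <==> 2*j >= 3*e + 4)
  WP_1: (h <= -1 ==> ((!(3*e <= 8)) && (3*e != 12 <==> 3*e >= 22))) && ((!(h <= -1)) ==> (h != 3 <==> 2*j >= 3*e + 4))
So before the loop: (h <= -1 ==> ((!(3*e <= 8)) && (3*e != 12 <==> 3*e >= 22))) && ((!(h <= -1)) ==> (h != 3 <==> 2*j >= 3*e + 4))
Before h := e: (e <= -1 ==> ((!(3*e <= 8)) && (3*e != 12 <==> 3*e >= 22))) && ((!(e <= -1)) ==> (e != 3 <==> 2*j >= 3*e + 4))
Before j := 3*e: (e <= -1 ==> ((!(3*e <= 8)) && (3*e != 12 <==> 3*e >= 22))) && ((!(e <= -1)) ==> (e != 3 <==> 3*e >= 4))
Before skip: (e <= -1 ==> ((!(3*e <= 8)) && (3*e != 12 <==> 3*e >= 22))) && ((!(e <= -1)) ==> (e != 3 <==> 3*e >= 4))
Answer: WP = (e <= -1 ==> ((!(3*e <= 8)) && (3*e != 12 <==> 3*e >= 22))) && ((!(e <= -1)) ==> (e != 3 <==> 3*e >= 4))


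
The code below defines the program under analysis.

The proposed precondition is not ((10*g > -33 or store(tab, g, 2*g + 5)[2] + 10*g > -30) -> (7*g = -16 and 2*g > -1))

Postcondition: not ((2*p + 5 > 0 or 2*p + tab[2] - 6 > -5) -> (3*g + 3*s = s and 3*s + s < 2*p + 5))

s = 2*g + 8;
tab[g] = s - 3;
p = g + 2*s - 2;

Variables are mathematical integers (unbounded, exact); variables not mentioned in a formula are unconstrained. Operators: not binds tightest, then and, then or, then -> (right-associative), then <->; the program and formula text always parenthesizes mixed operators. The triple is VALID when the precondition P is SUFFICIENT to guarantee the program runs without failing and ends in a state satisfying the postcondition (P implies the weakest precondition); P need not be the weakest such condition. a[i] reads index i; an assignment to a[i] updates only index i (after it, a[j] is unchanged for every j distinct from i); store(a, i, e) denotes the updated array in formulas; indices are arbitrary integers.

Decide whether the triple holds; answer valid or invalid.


Working backward. After the program, the postcondition not ((2*p + 5 > 0 or 2*p + tab[2] - 6 > -5) -> (3*g + 3*s = s and 3*s + s < 2*p + 5)) must hold; in canonical form it is not ((2*p > -5 or tab[2] + 2*p > 1) -> (3*g + 2*s = 0 and 4*s < 2*p + 5)).
Before p := g + 2*s - 2: not ((2*g + 4*s > -1 or tab[2] + 2*g + 4*s > 5) -> (3*g + 2*s = 0 and 2*g > -1))
Before tab[g] := s - 3: not ((2*g + 4*s > -1 or store(tab, g, s - 3)[2] + 2*g + 4*s > 5) -> (3*g + 2*s = 0 and 2*g > -1))
Before s := 2*g + 8: not ((10*g > -33 or store(tab, g, 2*g + 5)[2] + 10*g > -27) -> (7*g = -16 and 2*g > -1))
The weakest precondition is not ((10*g > -33 or store(tab, g, 2*g + 5)[2] + 10*g > -27) -> (7*g = -16 and 2*g > -1)).
Check whether not ((10*g > -33 or store(tab, g, 2*g + 5)[2] + 10*g > -30) -> (7*g = -16 and 2*g > -1)) implies it.
Countermodel: at the initial state g = -4, tab = {[-4] = 3, [2] = 11, elsewhere 3}, the precondition holds but the weakest precondition fails.
Answer: invalid


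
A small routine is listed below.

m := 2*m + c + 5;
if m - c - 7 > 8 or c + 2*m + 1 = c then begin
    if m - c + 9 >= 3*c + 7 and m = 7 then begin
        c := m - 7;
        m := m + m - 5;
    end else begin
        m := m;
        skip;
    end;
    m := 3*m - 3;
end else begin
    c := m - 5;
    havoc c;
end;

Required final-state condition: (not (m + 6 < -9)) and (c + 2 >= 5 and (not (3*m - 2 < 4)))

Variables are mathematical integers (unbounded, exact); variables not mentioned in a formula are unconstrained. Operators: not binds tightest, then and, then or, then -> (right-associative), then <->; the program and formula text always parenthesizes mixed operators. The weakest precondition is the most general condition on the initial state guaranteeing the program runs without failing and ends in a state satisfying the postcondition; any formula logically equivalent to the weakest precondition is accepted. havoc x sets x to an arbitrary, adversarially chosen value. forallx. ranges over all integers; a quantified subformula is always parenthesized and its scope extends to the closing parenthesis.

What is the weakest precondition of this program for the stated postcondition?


Working backward. After the program, the postcondition (not (m + 6 < -9)) and (c + 2 >= 5 and (not (3*m - 2 < 4))) must hold; in canonical form it is (not (m < -15)) and c >= 3 and (not (3*m < 6)).
Then branch requires ((m >= 4*c - 2 and m = 7) -> ((not (6*m < 3)) and m >= 10 and (not (18*m < 60)))) and ((not (m >= 4*c - 2 and m = 7)) -> ((not (3*m < -12)) and c >= 3 and (not (9*m < 15)))); else branch requires forall c_1. ((not (m < -15)) and c_1 >= 3 and (not (3*m < 6))).
Before the if: ((m > c + 15 or 2*m = -1) -> (((m >= 4*c - 2 and m = 7) -> ((not (6*m < 3)) and m >= 10 and (not (18*m < 60)))) and ((not (m >= 4*c - 2 and m = 7)) -> ((not (3*m < -12)) and c >= 3 and (not (9*m < 15)))))) and ((not (m > c + 15 or 2*m = -1)) -> (forall c_1. ((not (m < -15)) and c_1 >= 3 and (not (3*m < 6)))))
Before m := 2*m + c + 5: ((2*m > 10 or 2*c + 4*m = -11) -> (((2*m >= 3*c - 7 and c + 2*m = 2) -> ((not (6*c + 12*m < -27)) and c + 2*m >= 5 and (not (18*c + 36*m < -30)))) and ((not (2*m >= 3*c - 7 and c + 2*m = 2)) -> ((not (3*c + 6*m < -27)) and c >= 3 and (not (9*c + 18*m < -30)))))) and ((not (2*m > 10 or 2*c + 4*m = -11)) -> (forall c_1. ((not (c + 2*m < -20)) and c_1 >= 3 and (not (3*c + 6*m < -9)))))
Answer: WP = ((2*m > 10 or 2*c + 4*m = -11) -> (((2*m >= 3*c - 7 and c + 2*m = 2) -> ((not (6*c + 12*m < -27)) and c + 2*m >= 5 and (not (18*c + 36*m < -30)))) and ((not (2*m >= 3*c - 7 and c + 2*m = 2)) -> ((not (3*c + 6*m < -27)) and c >= 3 and (not (9*c + 18*m < -30)))))) and ((not (2*m > 10 or 2*c + 4*m = -11)) -> (forall c_1. ((not (c + 2*m < -20)) and c_1 >= 3 and (not (3*c + 6*m < -9)))))


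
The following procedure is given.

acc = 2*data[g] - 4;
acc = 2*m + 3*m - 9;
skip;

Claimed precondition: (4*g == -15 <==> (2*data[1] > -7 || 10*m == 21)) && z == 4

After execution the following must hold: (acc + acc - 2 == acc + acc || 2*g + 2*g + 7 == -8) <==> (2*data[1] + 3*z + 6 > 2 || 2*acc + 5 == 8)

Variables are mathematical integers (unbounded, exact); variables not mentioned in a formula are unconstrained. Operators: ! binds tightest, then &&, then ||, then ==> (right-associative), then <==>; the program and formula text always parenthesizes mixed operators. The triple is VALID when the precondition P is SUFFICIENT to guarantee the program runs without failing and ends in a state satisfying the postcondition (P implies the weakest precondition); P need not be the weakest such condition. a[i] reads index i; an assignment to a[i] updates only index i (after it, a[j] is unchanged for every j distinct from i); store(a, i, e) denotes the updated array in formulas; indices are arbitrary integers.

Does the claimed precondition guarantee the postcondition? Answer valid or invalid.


Working backward. After the program, the postcondition (acc + acc - 2 == acc + acc || 2*g + 2*g + 7 == -8) <==> (2*data[1] + 3*z + 6 > 2 || 2*acc + 5 == 8) must hold; in canonical form it is 4*g == -15 <==> (2*data[1] + 3*z > -4 || 2*acc == 3).
Before skip: 4*g == -15 <==> (2*data[1] + 3*z > -4 || 2*acc == 3)
Before acc := 2*m + 3*m - 9: 4*g == -15 <==> (2*data[1] + 3*z > -4 || 10*m == 21)
Before acc := 2*data[g] - 4: 4*g == -15 <==> (2*data[1] + 3*z > -4 || 10*m == 21)
The weakest precondition is 4*g == -15 <==> (2*data[1] + 3*z > -4 || 10*m == 21).
Check whether (4*g == -15 <==> (2*data[1] > -7 || 10*m == 21)) && z == 4 implies it.
Countermodel: at the initial state data = {[1] = -4, elsewhere -4}, g = 0, m = 0, z = 4, the precondition holds but the weakest precondition fails.
Answer: invalid


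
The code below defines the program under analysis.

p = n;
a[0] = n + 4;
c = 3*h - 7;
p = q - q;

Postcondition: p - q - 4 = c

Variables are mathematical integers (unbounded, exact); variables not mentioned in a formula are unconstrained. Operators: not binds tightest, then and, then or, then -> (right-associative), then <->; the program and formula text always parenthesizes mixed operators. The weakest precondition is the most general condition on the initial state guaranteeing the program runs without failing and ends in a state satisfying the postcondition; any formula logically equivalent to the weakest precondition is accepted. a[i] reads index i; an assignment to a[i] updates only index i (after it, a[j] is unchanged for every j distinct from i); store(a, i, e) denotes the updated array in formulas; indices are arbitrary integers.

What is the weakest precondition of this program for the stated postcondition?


Working backward. After the program, the postcondition p - q - 4 = c must hold; in canonical form it is p = c + q + 4.
Before p := q - q: c + q = -4
Before c := 3*h - 7: 3*h + q = 3
Before a[0] := n + 4: 3*h + q = 3
Before p := n: 3*h + q = 3
Answer: WP = 3*h + q = 3


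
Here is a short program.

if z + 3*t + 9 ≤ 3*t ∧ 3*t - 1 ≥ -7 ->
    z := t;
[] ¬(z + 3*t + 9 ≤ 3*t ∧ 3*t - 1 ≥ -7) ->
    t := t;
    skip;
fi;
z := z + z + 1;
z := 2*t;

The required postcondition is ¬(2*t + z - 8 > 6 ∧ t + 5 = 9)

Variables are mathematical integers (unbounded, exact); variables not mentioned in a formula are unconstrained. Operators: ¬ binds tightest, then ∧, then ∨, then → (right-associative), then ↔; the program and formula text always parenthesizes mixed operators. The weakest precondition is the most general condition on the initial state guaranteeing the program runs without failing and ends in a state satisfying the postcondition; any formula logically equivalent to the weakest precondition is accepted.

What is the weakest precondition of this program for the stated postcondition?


Working backward. After the program, the postcondition ¬(2*t + z - 8 > 6 ∧ t + 5 = 9) must hold; in canonical form it is ¬(2*t + z > 14 ∧ t = 4).
Before z := 2*t: ¬(4*t > 14 ∧ t = 4)
Before z := z + z + 1: ¬(4*t > 14 ∧ t = 4)
Then branch requires ¬(4*t > 14 ∧ t = 4); else branch requires ¬(4*t > 14 ∧ t = 4).
Before the if: ((z ≤ -9 ∧ 3*t ≥ -6) → (¬(4*t > 14 ∧ t = 4))) ∧ ((¬(z ≤ -9 ∧ 3*t ≥ -6)) → (¬(4*t > 14 ∧ t = 4)))
Answer: WP = ((z ≤ -9 ∧ 3*t ≥ -6) → (¬(4*t > 14 ∧ t = 4))) ∧ ((¬(z ≤ -9 ∧ 3*t ≥ -6)) → (¬(4*t > 14 ∧ t = 4)))


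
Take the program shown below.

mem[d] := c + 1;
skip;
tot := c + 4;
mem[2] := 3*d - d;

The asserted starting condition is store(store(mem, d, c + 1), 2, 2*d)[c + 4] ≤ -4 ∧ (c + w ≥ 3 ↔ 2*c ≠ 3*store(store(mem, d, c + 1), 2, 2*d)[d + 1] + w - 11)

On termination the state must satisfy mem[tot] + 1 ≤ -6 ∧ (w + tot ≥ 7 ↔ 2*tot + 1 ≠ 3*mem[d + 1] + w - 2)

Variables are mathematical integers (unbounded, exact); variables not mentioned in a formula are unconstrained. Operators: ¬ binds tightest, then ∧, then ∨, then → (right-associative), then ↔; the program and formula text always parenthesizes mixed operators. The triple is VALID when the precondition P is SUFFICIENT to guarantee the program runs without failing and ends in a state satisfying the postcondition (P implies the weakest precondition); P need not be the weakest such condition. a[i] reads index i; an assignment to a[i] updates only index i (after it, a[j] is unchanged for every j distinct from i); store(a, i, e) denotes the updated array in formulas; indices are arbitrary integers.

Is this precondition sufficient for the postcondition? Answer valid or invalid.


Working backward. After the program, the postcondition mem[tot] + 1 ≤ -6 ∧ (w + tot ≥ 7 ↔ 2*tot + 1 ≠ 3*mem[d + 1] + w - 2) must hold; in canonical form it is mem[tot] ≤ -7 ∧ (tot + w ≥ 7 ↔ 2*tot ≠ 3*mem[d + 1] + w - 3).
Before mem[2] := 3*d - d: store(mem, 2, 2*d)[tot] ≤ -7 ∧ (tot + w ≥ 7 ↔ 2*tot ≠ 3*store(mem, 2, 2*d)[d + 1] + w - 3)
Before tot := c + 4: store(mem, 2, 2*d)[c + 4] ≤ -7 ∧ (c + w ≥ 3 ↔ 2*c ≠ 3*store(mem, 2, 2*d)[d + 1] + w - 11)
Before skip: store(mem, 2, 2*d)[c + 4] ≤ -7 ∧ (c + w ≥ 3 ↔ 2*c ≠ 3*store(mem, 2, 2*d)[d + 1] + w - 11)
Before mem[d] := c + 1: store(store(mem, d, c + 1), 2, 2*d)[c + 4] ≤ -7 ∧ (c + w ≥ 3 ↔ 2*c ≠ 3*store(store(mem, d, c + 1), 2, 2*d)[d + 1] + w - 11)
The weakest precondition is store(store(mem, d, c + 1), 2, 2*d)[c + 4] ≤ -7 ∧ (c + w ≥ 3 ↔ 2*c ≠ 3*store(store(mem, d, c + 1), 2, 2*d)[d + 1] + w - 11).
Check whether store(store(mem, d, c + 1), 2, 2*d)[c + 4] ≤ -4 ∧ (c + w ≥ 3 ↔ 2*c ≠ 3*store(store(mem, d, c + 1), 2, 2*d)[d + 1] + w - 11) implies it.
Countermodel: at the initial state c = -3, d = 11796, mem = {[1] = -4, [2] = 3, [11796] = 3, [11797] = 27729, elsewhere 3}, w = -83182, the precondition holds but the weakest precondition fails.
Answer: invalid


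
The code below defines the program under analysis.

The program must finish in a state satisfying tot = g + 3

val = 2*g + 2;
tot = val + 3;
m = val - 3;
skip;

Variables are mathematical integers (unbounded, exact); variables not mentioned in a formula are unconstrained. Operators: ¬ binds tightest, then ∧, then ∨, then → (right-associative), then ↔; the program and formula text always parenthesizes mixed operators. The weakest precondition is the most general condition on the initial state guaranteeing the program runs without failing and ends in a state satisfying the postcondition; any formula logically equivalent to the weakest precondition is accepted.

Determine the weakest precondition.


Working backward. After the program, tot = g + 3 must hold.
Before skip: tot = g + 3
Before m := val - 3: tot = g + 3
Before tot := val + 3: val = g
Before val := 2*g + 2: g = -2
Answer: WP = g = -2


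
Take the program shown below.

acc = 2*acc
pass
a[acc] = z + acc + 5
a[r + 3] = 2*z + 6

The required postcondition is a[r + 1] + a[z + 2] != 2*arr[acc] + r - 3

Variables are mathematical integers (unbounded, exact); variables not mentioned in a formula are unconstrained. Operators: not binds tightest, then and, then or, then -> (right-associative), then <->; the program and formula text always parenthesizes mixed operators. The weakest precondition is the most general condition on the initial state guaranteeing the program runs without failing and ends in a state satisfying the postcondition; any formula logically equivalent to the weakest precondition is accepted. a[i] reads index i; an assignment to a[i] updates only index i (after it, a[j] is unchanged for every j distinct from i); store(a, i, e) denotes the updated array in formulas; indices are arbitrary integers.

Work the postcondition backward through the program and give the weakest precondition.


Working backward. After the program, a[r + 1] + a[z + 2] != 2*arr[acc] + r - 3 must hold.
Before a[r + 3] := 2*z + 6: store(a, r + 3, 2*z + 6)[r + 1] + store(a, r + 3, 2*z + 6)[z + 2] != 2*arr[acc] + r - 3
Before a[acc] := z + acc + 5: store(store(a, acc, acc + z + 5), r + 3, 2*z + 6)[r + 1] + store(store(a, acc, acc + z + 5), r + 3, 2*z + 6)[z + 2] != 2*arr[acc] + r - 3
Before skip: store(store(a, acc, acc + z + 5), r + 3, 2*z + 6)[r + 1] + store(store(a, acc, acc + z + 5), r + 3, 2*z + 6)[z + 2] != 2*arr[acc] + r - 3
Before acc := 2*acc: store(store(a, 2*acc, 2*acc + z + 5), r + 3, 2*z + 6)[r + 1] + store(store(a, 2*acc, 2*acc + z + 5), r + 3, 2*z + 6)[z + 2] != 2*arr[2*acc] + r - 3
Answer: WP = store(store(a, 2*acc, 2*acc + z + 5), r + 3, 2*z + 6)[r + 1] + store(store(a, 2*acc, 2*acc + z + 5), r + 3, 2*z + 6)[z + 2] != 2*arr[2*acc] + r - 3


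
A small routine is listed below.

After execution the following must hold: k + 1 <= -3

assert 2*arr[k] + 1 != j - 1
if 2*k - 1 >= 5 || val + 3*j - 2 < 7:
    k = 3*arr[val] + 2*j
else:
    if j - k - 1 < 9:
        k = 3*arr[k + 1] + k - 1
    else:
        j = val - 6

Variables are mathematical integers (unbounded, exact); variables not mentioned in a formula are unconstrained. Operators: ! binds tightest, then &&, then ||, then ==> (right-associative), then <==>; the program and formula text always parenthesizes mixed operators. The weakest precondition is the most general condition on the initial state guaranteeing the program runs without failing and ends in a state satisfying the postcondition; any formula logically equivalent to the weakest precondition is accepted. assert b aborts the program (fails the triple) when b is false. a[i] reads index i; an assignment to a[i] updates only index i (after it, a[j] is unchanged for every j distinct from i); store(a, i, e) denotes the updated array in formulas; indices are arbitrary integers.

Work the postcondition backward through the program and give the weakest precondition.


Working backward. After the program, the postcondition k + 1 <= -3 must hold; in canonical form it is k <= -4.
Then branch requires 3*arr[val] + 2*j <= -4; else branch requires (j < k + 10 ==> 3*arr[k + 1] + k <= -3) && ((!(j < k + 10)) ==> k <= -4).
Before the if: ((2*k >= 6 || 3*j + val < 9) ==> 3*arr[val] + 2*j <= -4) && ((!(2*k >= 6 || 3*j + val < 9)) ==> ((j < k + 10 ==> 3*arr[k + 1] + k <= -3) && ((!(j < k + 10)) ==> k <= -4)))
Before assert 2*arr[k] + 1 != j - 1: 2*arr[k] != j - 2 && ((2*k >= 6 || 3*j + val < 9) ==> 3*arr[val] + 2*j <= -4) && ((!(2*k >= 6 || 3*j + val < 9)) ==> ((j < k + 10 ==> 3*arr[k + 1] + k <= -3) && ((!(j < k + 10)) ==> k <= -4)))
Answer: WP = 2*arr[k] != j - 2 && ((2*k >= 6 || 3*j + val < 9) ==> 3*arr[val] + 2*j <= -4) && ((!(2*k >= 6 || 3*j + val < 9)) ==> ((j < k + 10 ==> 3*arr[k + 1] + k <= -3) && ((!(j < k + 10)) ==> k <= -4)))


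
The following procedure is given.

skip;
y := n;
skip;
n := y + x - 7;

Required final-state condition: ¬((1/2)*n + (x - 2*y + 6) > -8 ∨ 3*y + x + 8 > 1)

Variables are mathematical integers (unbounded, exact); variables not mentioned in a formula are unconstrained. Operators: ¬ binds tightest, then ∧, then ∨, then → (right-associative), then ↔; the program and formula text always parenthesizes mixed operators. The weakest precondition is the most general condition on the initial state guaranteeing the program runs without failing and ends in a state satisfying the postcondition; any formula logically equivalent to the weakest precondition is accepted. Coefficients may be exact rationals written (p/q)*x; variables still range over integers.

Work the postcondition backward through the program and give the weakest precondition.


Working backward. After the program, the postcondition ¬((1/2)*n + (x - 2*y + 6) > -8 ∨ 3*y + x + 8 > 1) must hold; in canonical form it is ¬((1/2)*n + x > 2*y - 14 ∨ x + 3*y > -7).
Before n := y + x - 7: ¬((3/2)*x > (3/2)*y - 21/2 ∨ x + 3*y > -7)
Before skip: ¬((3/2)*x > (3/2)*y - 21/2 ∨ x + 3*y > -7)
Before y := n: ¬((3/2)*x > (3/2)*n - 21/2 ∨ 3*n + x > -7)
Before skip: ¬((3/2)*x > (3/2)*n - 21/2 ∨ 3*n + x > -7)
Answer: WP = ¬((3/2)*x > (3/2)*n - 21/2 ∨ 3*n + x > -7)


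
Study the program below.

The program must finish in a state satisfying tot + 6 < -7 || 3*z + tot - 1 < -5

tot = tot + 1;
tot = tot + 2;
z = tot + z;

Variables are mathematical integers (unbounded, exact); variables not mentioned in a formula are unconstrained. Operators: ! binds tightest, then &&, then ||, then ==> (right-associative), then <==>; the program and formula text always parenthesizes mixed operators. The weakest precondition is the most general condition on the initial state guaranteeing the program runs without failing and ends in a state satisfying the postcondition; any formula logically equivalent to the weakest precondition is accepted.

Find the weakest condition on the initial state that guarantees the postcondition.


Working backward. After the program, the postcondition tot + 6 < -7 || 3*z + tot - 1 < -5 must hold; in canonical form it is tot < -13 || tot + 3*z < -4.
Before z := tot + z: tot < -13 || 4*tot + 3*z < -4
Before tot := tot + 2: tot < -15 || 4*tot + 3*z < -12
Before tot := tot + 1: tot < -16 || 4*tot + 3*z < -16
Answer: WP = tot < -16 || 4*tot + 3*z < -16


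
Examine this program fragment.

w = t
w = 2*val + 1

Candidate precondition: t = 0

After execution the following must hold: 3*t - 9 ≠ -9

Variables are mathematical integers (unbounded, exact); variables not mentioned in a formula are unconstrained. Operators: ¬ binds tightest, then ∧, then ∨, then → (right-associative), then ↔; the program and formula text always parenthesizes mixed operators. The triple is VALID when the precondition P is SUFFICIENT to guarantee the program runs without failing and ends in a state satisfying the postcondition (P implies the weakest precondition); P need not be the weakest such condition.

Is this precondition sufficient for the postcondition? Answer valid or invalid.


Working backward. After the program, the postcondition 3*t - 9 ≠ -9 must hold; in canonical form it is 3*t ≠ 0.
Before w := 2*val + 1: 3*t ≠ 0
Before w := t: 3*t ≠ 0
The weakest precondition is 3*t ≠ 0.
Check whether t = 0 implies it.
Countermodel: at the initial state t = 0, the precondition holds but the weakest precondition fails.
Answer: invalid
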